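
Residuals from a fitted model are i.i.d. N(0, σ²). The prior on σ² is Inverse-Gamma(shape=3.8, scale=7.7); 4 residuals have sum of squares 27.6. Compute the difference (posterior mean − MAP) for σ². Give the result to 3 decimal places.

Posterior: Inverse-Gamma(shape = 3.8+4/2 = 5.8, scale = 7.7+27.6/2 = 21.5).
Mode = β/(α+1) = 21.5/6.8 = 3.162.
Mean = β/(α−1) = 21.5/4.8 = 4.479.
Difference = 4.479 − 3.162 = 1.317.
Mean > mode: the posterior has a right tail.

1.317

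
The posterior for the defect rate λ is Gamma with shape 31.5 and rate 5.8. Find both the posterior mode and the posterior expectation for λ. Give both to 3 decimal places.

Mode = (α−1)/β = 30.5/5.8 = 5.259.
Mean = α/β = 31.5/5.8 = 5.431.

posterior mode = 5.259, posterior expectation = 5.431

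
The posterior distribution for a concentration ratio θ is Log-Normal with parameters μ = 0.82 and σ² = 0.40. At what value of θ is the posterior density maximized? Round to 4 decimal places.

1.5220

Mode = exp(μ − σ²) = exp(0.42) = 1.5220.
Mean = exp(μ + σ²/2) = exp(1.020) = 2.7732.
This is the posterior mode — the MAP estimate.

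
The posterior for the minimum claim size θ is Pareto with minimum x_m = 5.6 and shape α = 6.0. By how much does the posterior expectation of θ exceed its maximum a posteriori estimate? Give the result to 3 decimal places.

The Pareto density is strictly decreasing on [x_m, ∞), so the mode is x_m = 5.600.
Mean = α·x_m/(α−1) = 6.0·5.6/5.0 = 6.720.
Difference = 6.720 − 5.600 = 1.120.

1.120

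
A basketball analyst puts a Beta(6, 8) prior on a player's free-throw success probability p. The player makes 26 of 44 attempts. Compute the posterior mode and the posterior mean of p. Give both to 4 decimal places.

Posterior: Beta(6+26, 8+18) = Beta(32, 26).
Mode = (32−1)/(32+26−2) = 31/56 = 0.5536.
Mean = 32/(32+26) = 32/58 = 0.5517.

MAP: 0.5536. Posterior mean: 0.5517.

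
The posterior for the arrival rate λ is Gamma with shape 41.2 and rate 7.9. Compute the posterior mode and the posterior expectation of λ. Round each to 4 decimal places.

MAP: 5.0886. Posterior mean: 5.2152.

Mode = (α−1)/β = 40.2/7.9 = 5.0886.
Mean = α/β = 41.2/7.9 = 5.2152.
The mean is pulled above the mode by the posterior's right skew.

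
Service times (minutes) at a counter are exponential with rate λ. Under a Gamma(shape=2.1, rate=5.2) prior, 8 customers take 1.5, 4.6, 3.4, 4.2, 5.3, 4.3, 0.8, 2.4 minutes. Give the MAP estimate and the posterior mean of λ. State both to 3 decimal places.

Σ times = 26.5. Posterior: Gamma(shape = 2.1+8 = 10.1, rate = 5.2+26.5 = 31.7).
Mode = (α−1)/β = 9.1/31.7 = 0.287.
Mean = α/β = 10.1/31.7 = 0.319.
The mean is pulled above the mode by the posterior's right skew.

MAP = 0.287, posterior mean = 0.319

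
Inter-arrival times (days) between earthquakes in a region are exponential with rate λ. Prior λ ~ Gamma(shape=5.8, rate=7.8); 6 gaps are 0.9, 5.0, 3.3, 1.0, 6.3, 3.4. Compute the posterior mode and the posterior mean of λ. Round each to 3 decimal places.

Σ times = 19.9. Posterior: Gamma(shape = 5.8+6 = 11.8, rate = 7.8+19.9 = 27.7).
Mode = (α−1)/β = 10.8/27.7 = 0.390.
Mean = α/β = 11.8/27.7 = 0.426.
Right-skewed posterior ⇒ mode < mean.

MAP = 0.390; posterior mean = 0.426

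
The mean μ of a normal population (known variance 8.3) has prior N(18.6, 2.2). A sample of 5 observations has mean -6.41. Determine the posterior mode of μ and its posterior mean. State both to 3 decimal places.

Posterior for μ is Normal. Precision-weighted mean: (1/2.2·18.6 + 5/8.3·-6.41) / (1/2.2 + 5/8.3) = 4.346.
A Normal posterior is symmetric, so mode = mean.

MAP = 4.346; posterior mean = 4.346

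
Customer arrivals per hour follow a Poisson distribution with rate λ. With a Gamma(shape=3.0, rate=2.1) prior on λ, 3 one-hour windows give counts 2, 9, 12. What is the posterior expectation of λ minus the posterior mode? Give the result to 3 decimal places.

0.196

Σ counts = 23. Posterior: Gamma(shape = 3.0+23 = 26.0, rate = 2.1+3 = 5.1).
Mode = (α−1)/β = 25.0/5.1 = 4.902.
Mean = α/β = 26.0/5.1 = 5.098.
Difference = 5.098 − 4.902 = 0.196.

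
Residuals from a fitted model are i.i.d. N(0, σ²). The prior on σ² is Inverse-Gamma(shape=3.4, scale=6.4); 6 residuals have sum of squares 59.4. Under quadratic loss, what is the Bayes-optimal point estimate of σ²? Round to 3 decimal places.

6.685

Posterior: Inverse-Gamma(shape = 3.4+6/2 = 6.4, scale = 6.4+59.4/2 = 36.1).
Mode = β/(α+1) = 36.1/7.4 = 4.878.
Mean = β/(α−1) = 36.1/5.4 = 6.685.
Quadratic loss ⇒ the optimal estimator is the posterior mean.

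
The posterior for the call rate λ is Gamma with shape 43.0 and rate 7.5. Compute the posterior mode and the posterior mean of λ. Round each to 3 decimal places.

Mode = (α−1)/β = 42.0/7.5 = 5.600.
Mean = α/β = 43.0/7.5 = 5.733.

MAP = 5.600, posterior mean = 5.733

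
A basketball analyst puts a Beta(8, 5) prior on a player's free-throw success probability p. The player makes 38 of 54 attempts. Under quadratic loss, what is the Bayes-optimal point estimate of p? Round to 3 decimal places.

Posterior: Beta(8+38, 5+16) = Beta(46, 21).
Mode = (46−1)/(46+21−2) = 45/65 = 0.692.
Mean = 46/(46+21) = 46/67 = 0.687.
Quadratic loss ⇒ the optimal estimator is the posterior mean.

0.687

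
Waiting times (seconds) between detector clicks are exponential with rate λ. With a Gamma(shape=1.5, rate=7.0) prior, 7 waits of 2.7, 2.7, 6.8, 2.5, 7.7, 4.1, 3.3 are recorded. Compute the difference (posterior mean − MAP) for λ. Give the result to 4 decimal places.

0.0272

Σ times = 29.8. Posterior: Gamma(shape = 1.5+7 = 8.5, rate = 7.0+29.8 = 36.8).
Mode = (α−1)/β = 7.5/36.8 = 0.2038.
Mean = α/β = 8.5/36.8 = 0.2310.
Difference = 0.2310 − 0.2038 = 0.0272.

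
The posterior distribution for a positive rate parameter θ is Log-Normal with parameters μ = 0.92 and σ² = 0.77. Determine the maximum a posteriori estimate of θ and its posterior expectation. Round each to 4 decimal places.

MAP = 1.1618, posterior mean = 3.6877

Mode = exp(μ − σ²) = exp(0.15) = 1.1618.
Mean = exp(μ + σ²/2) = exp(1.305) = 3.6877.
Mean > mode: the posterior has a right tail.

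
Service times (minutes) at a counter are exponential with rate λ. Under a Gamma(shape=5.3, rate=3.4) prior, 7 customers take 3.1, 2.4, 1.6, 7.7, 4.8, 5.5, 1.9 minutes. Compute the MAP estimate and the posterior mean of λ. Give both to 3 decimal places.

MAP: 0.372. Posterior mean: 0.405.

Σ times = 27.0. Posterior: Gamma(shape = 5.3+7 = 12.3, rate = 3.4+27.0 = 30.4).
Mode = (α−1)/β = 11.3/30.4 = 0.372.
Mean = α/β = 12.3/30.4 = 0.405.
Mean > mode: the posterior has a right tail.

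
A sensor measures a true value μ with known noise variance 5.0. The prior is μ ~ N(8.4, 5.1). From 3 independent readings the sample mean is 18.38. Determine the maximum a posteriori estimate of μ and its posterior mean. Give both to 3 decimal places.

maximum a posteriori estimate = 15.922, posterior mean = 15.922

Posterior for μ is Normal. Precision-weighted mean: (1/5.1·8.4 + 3/5.0·18.38) / (1/5.1 + 3/5.0) = 15.922.
A Normal posterior is symmetric, so mode = mean.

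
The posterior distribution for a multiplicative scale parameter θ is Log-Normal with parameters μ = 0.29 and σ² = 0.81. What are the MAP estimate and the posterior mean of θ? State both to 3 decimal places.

Mode = exp(μ − σ²) = exp(-0.52) = 0.595.
Mean = exp(μ + σ²/2) = exp(0.695) = 2.004.

MAP estimate = 0.595, posterior mean = 2.004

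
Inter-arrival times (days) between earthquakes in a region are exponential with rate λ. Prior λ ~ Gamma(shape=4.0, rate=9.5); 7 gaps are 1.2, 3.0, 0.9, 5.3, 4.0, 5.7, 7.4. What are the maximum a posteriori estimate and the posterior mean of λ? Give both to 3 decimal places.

λ_MAP = 0.270, E[λ|data] = 0.297

Σ times = 27.5. Posterior: Gamma(shape = 4.0+7 = 11.0, rate = 9.5+27.5 = 37.0).
Mode = (α−1)/β = 10.0/37.0 = 0.270.
Mean = α/β = 11.0/37.0 = 0.297.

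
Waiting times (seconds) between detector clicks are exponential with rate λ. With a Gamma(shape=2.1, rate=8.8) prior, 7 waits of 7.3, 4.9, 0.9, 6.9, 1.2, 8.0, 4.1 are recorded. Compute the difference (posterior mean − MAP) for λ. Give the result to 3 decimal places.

0.024

Σ times = 33.3. Posterior: Gamma(shape = 2.1+7 = 9.1, rate = 8.8+33.3 = 42.1).
Mode = (α−1)/β = 8.1/42.1 = 0.192.
Mean = α/β = 9.1/42.1 = 0.216.
Difference = 0.216 − 0.192 = 0.024.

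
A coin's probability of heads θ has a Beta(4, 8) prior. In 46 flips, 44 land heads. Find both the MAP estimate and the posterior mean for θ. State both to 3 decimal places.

Posterior: Beta(4+44, 8+2) = Beta(48, 10).
Mode = (48−1)/(48+10−2) = 47/56 = 0.839.
Mean = 48/(48+10) = 48/58 = 0.828.

MAP = 0.839; posterior mean = 0.828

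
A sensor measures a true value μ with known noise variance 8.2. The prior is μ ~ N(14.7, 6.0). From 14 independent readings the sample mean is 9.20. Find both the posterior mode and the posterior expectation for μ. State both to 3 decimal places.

MAP: 9.689. Posterior mean: 9.689.

Posterior for μ is Normal. Precision-weighted mean: (1/6.0·14.7 + 14/8.2·9.20) / (1/6.0 + 14/8.2) = 9.689.
A Normal posterior is symmetric, so mode = mean.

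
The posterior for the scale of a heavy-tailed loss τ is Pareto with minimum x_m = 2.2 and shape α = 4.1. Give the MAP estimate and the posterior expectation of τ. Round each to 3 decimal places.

The Pareto density is strictly decreasing on [x_m, ∞), so the mode is x_m = 2.200.
Mean = α·x_m/(α−1) = 4.1·2.2/3.1 = 2.910.
The posterior is right-skewed, so the mean exceeds the mode.

MAP estimate = 2.200, posterior expectation = 2.910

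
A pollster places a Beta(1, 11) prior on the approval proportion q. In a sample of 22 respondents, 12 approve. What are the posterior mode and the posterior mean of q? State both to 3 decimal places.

Posterior: Beta(1+12, 11+10) = Beta(13, 21).
Mode = (13−1)/(13+21−2) = 12/32 = 0.375.
Mean = 13/(13+21) = 13/34 = 0.382.
Mean > mode: the posterior has a right tail.

MAP = 0.375; posterior mean = 0.382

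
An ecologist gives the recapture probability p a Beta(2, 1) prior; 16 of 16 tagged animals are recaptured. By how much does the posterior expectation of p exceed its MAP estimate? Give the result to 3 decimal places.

-0.053

Posterior: Beta(2+16, 1+0) = Beta(18, 1).
Since β = 1 ≤ 1 and α > 1, the Beta density is monotone increasing on [0,1]; the mode is at 1.
Mean = 18/(18+1) = 0.947.
Difference = 0.947 − 1.000 = -0.053.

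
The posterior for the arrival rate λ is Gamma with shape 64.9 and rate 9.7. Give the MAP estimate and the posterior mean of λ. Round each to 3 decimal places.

Mode = (α−1)/β = 63.9/9.7 = 6.588.
Mean = α/β = 64.9/9.7 = 6.691.

MAP estimate = 6.588, posterior mean = 6.691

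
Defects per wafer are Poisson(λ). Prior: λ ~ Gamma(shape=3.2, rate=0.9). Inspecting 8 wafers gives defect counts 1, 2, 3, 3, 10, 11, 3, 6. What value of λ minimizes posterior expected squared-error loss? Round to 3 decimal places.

4.742

Σ counts = 39. Posterior: Gamma(shape = 3.2+39 = 42.2, rate = 0.9+8 = 8.9).
Mode = (α−1)/β = 41.2/8.9 = 4.629.
Mean = α/β = 42.2/8.9 = 4.742.
Squared-error loss ⇒ the optimal estimator is the posterior mean.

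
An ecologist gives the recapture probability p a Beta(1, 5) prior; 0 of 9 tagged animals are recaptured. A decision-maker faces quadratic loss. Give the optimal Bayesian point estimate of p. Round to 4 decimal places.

Posterior: Beta(1+0, 5+9) = Beta(1, 14).
Since α = 1 ≤ 1 and β > 1, the Beta density is monotone decreasing on [0,1]; the mode is at 0.
Mean = 1/(1+14) = 0.0667.
Quadratic loss ⇒ the optimal estimator is the posterior mean.

0.0667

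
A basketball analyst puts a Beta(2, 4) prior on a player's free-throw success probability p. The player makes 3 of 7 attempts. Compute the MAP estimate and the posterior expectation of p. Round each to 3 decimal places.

MAP = 0.364, posterior mean = 0.385

Posterior: Beta(2+3, 4+4) = Beta(5, 8).
Mode = (5−1)/(5+8−2) = 4/11 = 0.364.
Mean = 5/(5+8) = 5/13 = 0.385.
The mean is pulled above the mode by the posterior's right skew.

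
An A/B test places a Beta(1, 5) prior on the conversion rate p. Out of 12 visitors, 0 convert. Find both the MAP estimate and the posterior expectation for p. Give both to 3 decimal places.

MAP = 0.000, posterior mean = 0.056

Posterior: Beta(1+0, 5+12) = Beta(1, 17).
Since α = 1 ≤ 1 and β > 1, the Beta density is monotone decreasing on [0,1]; the mode is at 0.
Mean = 1/(1+17) = 0.056.
Mean > mode: the posterior has a right tail.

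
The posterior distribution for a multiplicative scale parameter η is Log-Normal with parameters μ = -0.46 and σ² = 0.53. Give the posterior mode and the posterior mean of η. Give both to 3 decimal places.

MAP = 0.372, posterior mean = 0.823

Mode = exp(μ − σ²) = exp(-0.99) = 0.372.
Mean = exp(μ + σ²/2) = exp(-0.195) = 0.823.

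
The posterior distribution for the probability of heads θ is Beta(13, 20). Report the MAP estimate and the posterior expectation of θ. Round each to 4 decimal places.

MAP = 0.3871; posterior mean = 0.3939

Mode = (13−1)/(13+20−2) = 12/31 = 0.3871.
Mean = 13/(13+20) = 13/33 = 0.3939.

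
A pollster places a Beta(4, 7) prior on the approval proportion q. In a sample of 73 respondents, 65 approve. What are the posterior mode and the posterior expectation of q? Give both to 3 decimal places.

Posterior: Beta(4+65, 7+8) = Beta(69, 15).
Mode = (69−1)/(69+15−2) = 68/82 = 0.829.
Mean = 69/(69+15) = 69/84 = 0.821.

q_MAP = 0.829, E[q|data] = 0.821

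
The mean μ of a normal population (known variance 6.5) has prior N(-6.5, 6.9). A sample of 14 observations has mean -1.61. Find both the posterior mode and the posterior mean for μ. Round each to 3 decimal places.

Posterior for μ is Normal. Precision-weighted mean: (1/6.9·-6.5 + 14/6.5·-1.61) / (1/6.9 + 14/6.5) = -1.918.
A Normal posterior is symmetric, so mode = mean.

MAP = -1.918, posterior mean = -1.918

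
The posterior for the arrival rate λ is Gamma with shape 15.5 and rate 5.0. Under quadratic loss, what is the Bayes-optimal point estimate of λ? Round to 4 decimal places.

3.1000

Mode = (α−1)/β = 14.5/5.0 = 2.9000.
Mean = α/β = 15.5/5.0 = 3.1000.
Quadratic loss ⇒ the optimal estimator is the posterior mean.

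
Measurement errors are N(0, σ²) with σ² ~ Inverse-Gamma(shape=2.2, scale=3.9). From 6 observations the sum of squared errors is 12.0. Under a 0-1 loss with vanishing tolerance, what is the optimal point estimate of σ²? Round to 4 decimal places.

1.5968

Posterior: Inverse-Gamma(shape = 2.2+6/2 = 5.2, scale = 3.9+12.0/2 = 9.9).
Mode = β/(α+1) = 9.9/6.2 = 1.5968.
Mean = β/(α−1) = 9.9/4.2 = 2.3571.
This is the posterior mode — the MAP estimate.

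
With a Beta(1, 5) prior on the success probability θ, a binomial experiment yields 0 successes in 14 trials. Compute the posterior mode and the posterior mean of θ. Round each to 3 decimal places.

posterior mode = 0.000, posterior mean = 0.050

Posterior: Beta(1+0, 5+14) = Beta(1, 19).
Since α = 1 ≤ 1 and β > 1, the Beta density is monotone decreasing on [0,1]; the mode is at 0.
Mean = 1/(1+19) = 0.050.
The posterior is right-skewed, so the mean exceeds the mode.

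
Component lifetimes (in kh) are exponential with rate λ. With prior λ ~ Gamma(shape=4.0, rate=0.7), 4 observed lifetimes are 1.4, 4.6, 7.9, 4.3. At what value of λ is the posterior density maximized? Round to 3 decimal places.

Σ times = 18.2. Posterior: Gamma(shape = 4.0+4 = 8.0, rate = 0.7+18.2 = 18.9).
Mode = (α−1)/β = 7.0/18.9 = 0.370.
Mean = α/β = 8.0/18.9 = 0.423.
This is the posterior mode — the MAP estimate.

0.370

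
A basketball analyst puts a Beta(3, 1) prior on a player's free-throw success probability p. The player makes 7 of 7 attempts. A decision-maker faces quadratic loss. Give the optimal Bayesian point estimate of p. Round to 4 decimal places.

0.9091

Posterior: Beta(3+7, 1+0) = Beta(10, 1).
Since β = 1 ≤ 1 and α > 1, the Beta density is monotone increasing on [0,1]; the mode is at 1.
Mean = 10/(10+1) = 0.9091.
Quadratic loss ⇒ the optimal estimator is the posterior mean.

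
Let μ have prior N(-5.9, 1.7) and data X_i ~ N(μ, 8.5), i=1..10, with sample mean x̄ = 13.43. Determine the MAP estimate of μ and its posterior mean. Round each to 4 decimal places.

MAP = 6.9867; posterior mean = 6.9867

Posterior for μ is Normal. Precision-weighted mean: (1/1.7·-5.9 + 10/8.5·13.43) / (1/1.7 + 10/8.5) = 6.9867.
A Normal posterior is symmetric, so mode = mean.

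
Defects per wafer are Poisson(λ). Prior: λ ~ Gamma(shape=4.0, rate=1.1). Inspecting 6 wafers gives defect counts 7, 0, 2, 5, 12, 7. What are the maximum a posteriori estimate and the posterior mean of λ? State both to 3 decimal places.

Σ counts = 33. Posterior: Gamma(shape = 4.0+33 = 37.0, rate = 1.1+6 = 7.1).
Mode = (α−1)/β = 36.0/7.1 = 5.070.
Mean = α/β = 37.0/7.1 = 5.211.
Mean > mode: the posterior has a right tail.

λ_MAP = 5.070, E[λ|data] = 5.211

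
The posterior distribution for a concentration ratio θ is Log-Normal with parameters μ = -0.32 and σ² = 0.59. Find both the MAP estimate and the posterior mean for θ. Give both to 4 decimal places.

MAP: 0.4025. Posterior mean: 0.9753.

Mode = exp(μ − σ²) = exp(-0.91) = 0.4025.
Mean = exp(μ + σ²/2) = exp(-0.025) = 0.9753.
The mean is pulled above the mode by the posterior's right skew.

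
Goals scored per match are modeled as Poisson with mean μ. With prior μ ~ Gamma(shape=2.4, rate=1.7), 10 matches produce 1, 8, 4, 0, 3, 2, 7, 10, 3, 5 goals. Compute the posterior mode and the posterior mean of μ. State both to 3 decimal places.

Σ counts = 43. Posterior: Gamma(shape = 2.4+43 = 45.4, rate = 1.7+10 = 11.7).
Mode = (α−1)/β = 44.4/11.7 = 3.795.
Mean = α/β = 45.4/11.7 = 3.880.
Mean > mode: the posterior has a right tail.

μ_MAP = 3.795, E[μ|data] = 3.880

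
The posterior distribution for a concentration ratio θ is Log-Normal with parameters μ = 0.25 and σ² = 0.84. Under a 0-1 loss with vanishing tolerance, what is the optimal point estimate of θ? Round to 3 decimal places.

Mode = exp(μ − σ²) = exp(-0.59) = 0.554.
Mean = exp(μ + σ²/2) = exp(0.670) = 1.954.
This is the posterior mode — the MAP estimate.

0.554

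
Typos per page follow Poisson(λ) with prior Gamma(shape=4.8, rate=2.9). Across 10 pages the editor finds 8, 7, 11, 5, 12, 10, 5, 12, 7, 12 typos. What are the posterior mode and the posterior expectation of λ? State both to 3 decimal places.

Σ counts = 89. Posterior: Gamma(shape = 4.8+89 = 93.8, rate = 2.9+10 = 12.9).
Mode = (α−1)/β = 92.8/12.9 = 7.194.
Mean = α/β = 93.8/12.9 = 7.271.
The posterior is right-skewed, so the mean exceeds the mode.

MAP: 7.194. Posterior mean: 7.271.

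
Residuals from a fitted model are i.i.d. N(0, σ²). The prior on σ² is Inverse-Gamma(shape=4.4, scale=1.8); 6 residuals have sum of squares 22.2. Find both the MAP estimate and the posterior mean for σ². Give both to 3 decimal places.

Posterior: Inverse-Gamma(shape = 4.4+6/2 = 7.4, scale = 1.8+22.2/2 = 12.9).
Mode = β/(α+1) = 12.9/8.4 = 1.536.
Mean = β/(α−1) = 12.9/6.4 = 2.016.

σ²_MAP = 1.536, E[σ²|data] = 2.016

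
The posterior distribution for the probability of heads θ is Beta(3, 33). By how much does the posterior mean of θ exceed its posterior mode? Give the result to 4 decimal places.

Mode = (3−1)/(3+33−2) = 2/34 = 0.0588.
Mean = 3/(3+33) = 3/36 = 0.0833.
Difference = 0.0833 − 0.0588 = 0.0245.

0.0245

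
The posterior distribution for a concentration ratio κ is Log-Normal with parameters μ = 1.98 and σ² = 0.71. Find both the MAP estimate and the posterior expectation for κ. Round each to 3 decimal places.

Mode = exp(μ − σ²) = exp(1.27) = 3.561.
Mean = exp(μ + σ²/2) = exp(2.335) = 10.329.

MAP = 3.561; posterior mean = 10.329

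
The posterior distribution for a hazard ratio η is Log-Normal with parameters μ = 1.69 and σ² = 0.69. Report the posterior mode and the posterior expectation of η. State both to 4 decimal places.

MAP: 2.7183. Posterior mean: 7.6523.

Mode = exp(μ − σ²) = exp(1.00) = 2.7183.
Mean = exp(μ + σ²/2) = exp(2.035) = 7.6523.
The mean is pulled above the mode by the posterior's right skew.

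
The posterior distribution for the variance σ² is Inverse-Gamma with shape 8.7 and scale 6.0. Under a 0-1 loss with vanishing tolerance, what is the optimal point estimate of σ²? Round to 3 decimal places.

Mode = β/(α+1) = 6.0/9.7 = 0.619.
Mean = β/(α−1) = 6.0/7.7 = 0.779.
This is the posterior mode — the MAP estimate.

0.619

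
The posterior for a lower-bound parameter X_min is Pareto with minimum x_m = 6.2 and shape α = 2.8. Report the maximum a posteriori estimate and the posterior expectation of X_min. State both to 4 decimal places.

MAP = 6.2000, posterior mean = 9.6444

The Pareto density is strictly decreasing on [x_m, ∞), so the mode is x_m = 6.2000.
Mean = α·x_m/(α−1) = 2.8·6.2/1.8 = 9.6444.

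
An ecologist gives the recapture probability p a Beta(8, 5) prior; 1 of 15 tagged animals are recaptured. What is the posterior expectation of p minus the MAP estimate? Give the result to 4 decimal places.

0.0137

Posterior: Beta(8+1, 5+14) = Beta(9, 19).
Mode = (9−1)/(9+19−2) = 8/26 = 0.3077.
Mean = 9/(9+19) = 9/28 = 0.3214.
Difference = 0.3214 − 0.3077 = 0.0137.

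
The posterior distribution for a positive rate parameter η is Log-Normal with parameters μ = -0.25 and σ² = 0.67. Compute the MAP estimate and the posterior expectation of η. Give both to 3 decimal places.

η_MAP = 0.399, E[η|data] = 1.089

Mode = exp(μ − σ²) = exp(-0.92) = 0.399.
Mean = exp(μ + σ²/2) = exp(0.085) = 1.089.
The mean is pulled above the mode by the posterior's right skew.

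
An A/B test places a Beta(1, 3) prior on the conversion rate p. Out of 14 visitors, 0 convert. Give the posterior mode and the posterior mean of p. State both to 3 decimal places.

MAP: 0.000. Posterior mean: 0.056.

Posterior: Beta(1+0, 3+14) = Beta(1, 17).
Since α = 1 ≤ 1 and β > 1, the Beta density is monotone decreasing on [0,1]; the mode is at 0.
Mean = 1/(1+17) = 0.056.
Right-skewed posterior ⇒ mode < mean.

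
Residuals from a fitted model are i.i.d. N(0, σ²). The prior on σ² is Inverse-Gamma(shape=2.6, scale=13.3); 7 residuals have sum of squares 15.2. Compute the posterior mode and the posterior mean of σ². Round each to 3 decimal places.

posterior mode = 2.944, posterior mean = 4.098

Posterior: Inverse-Gamma(shape = 2.6+7/2 = 6.1, scale = 13.3+15.2/2 = 20.9).
Mode = β/(α+1) = 20.9/7.1 = 2.944.
Mean = β/(α−1) = 20.9/5.1 = 4.098.
The posterior is right-skewed, so the mean exceeds the mode.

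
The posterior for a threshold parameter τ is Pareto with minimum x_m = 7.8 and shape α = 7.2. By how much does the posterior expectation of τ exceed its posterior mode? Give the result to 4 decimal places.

1.2581

The Pareto density is strictly decreasing on [x_m, ∞), so the mode is x_m = 7.8000.
Mean = α·x_m/(α−1) = 7.2·7.8/6.2 = 9.0581.
Difference = 9.0581 − 7.8000 = 1.2581.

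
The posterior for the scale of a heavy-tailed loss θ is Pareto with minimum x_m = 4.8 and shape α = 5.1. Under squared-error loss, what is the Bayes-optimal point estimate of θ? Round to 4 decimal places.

5.9707

The Pareto density is strictly decreasing on [x_m, ∞), so the mode is x_m = 4.8000.
Mean = α·x_m/(α−1) = 5.1·4.8/4.1 = 5.9707.
Squared-error loss ⇒ the optimal estimator is the posterior mean.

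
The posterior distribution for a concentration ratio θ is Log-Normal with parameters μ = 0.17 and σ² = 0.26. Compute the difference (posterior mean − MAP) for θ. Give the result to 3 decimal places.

0.436

Mode = exp(μ − σ²) = exp(-0.09) = 0.914.
Mean = exp(μ + σ²/2) = exp(0.300) = 1.350.
Difference = 1.350 − 0.914 = 0.436.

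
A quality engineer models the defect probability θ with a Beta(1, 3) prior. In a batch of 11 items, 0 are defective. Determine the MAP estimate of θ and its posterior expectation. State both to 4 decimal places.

MAP = 0.0000, posterior mean = 0.0667

Posterior: Beta(1+0, 3+11) = Beta(1, 14).
Since α = 1 ≤ 1 and β > 1, the Beta density is monotone decreasing on [0,1]; the mode is at 0.
Mean = 1/(1+14) = 0.0667.
Right-skewed posterior ⇒ mode < mean.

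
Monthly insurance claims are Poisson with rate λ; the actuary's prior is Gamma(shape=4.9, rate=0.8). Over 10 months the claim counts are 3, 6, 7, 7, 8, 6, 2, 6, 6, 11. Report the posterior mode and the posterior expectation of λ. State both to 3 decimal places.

Σ counts = 62. Posterior: Gamma(shape = 4.9+62 = 66.9, rate = 0.8+10 = 10.8).
Mode = (α−1)/β = 65.9/10.8 = 6.102.
Mean = α/β = 66.9/10.8 = 6.194.

MAP: 6.102. Posterior mean: 6.194.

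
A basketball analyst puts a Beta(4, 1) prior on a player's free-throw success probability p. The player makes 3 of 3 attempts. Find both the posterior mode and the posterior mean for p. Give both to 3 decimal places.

Posterior: Beta(4+3, 1+0) = Beta(7, 1).
Since β = 1 ≤ 1 and α > 1, the Beta density is monotone increasing on [0,1]; the mode is at 1.
Mean = 7/(7+1) = 0.875.
Mode > mean: the posterior has a left tail.

MAP = 1.000, posterior mean = 0.875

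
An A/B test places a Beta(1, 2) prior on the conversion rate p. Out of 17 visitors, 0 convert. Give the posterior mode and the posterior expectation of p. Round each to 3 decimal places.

Posterior: Beta(1+0, 2+17) = Beta(1, 19).
Since α = 1 ≤ 1 and β > 1, the Beta density is monotone decreasing on [0,1]; the mode is at 0.
Mean = 1/(1+19) = 0.050.

posterior mode = 0.000, posterior expectation = 0.050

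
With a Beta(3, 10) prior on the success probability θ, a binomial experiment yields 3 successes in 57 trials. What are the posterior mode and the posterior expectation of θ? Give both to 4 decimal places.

Posterior: Beta(3+3, 10+54) = Beta(6, 64).
Mode = (6−1)/(6+64−2) = 5/68 = 0.0735.
Mean = 6/(6+64) = 6/70 = 0.0857.
Right-skewed posterior ⇒ mode < mean.

MAP = 0.0735; posterior mean = 0.0857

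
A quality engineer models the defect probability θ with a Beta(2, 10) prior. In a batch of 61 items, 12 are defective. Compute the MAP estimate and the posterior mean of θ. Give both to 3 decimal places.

Posterior: Beta(2+12, 10+49) = Beta(14, 59).
Mode = (14−1)/(14+59−2) = 13/71 = 0.183.
Mean = 14/(14+59) = 14/73 = 0.192.
The mean is pulled above the mode by the posterior's right skew.

MAP = 0.183, posterior mean = 0.192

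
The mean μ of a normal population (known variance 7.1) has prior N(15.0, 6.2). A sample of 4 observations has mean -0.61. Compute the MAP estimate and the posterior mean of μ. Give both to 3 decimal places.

MAP = 2.864; posterior mean = 2.864

Posterior for μ is Normal. Precision-weighted mean: (1/6.2·15.0 + 4/7.1·-0.61) / (1/6.2 + 4/7.1) = 2.864.
A Normal posterior is symmetric, so mode = mean.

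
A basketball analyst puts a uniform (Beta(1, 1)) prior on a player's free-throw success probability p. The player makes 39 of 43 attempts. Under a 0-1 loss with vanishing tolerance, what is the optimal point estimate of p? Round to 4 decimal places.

0.9070

Posterior: Beta(1+39, 1+4) = Beta(40, 5).
Mode = (40−1)/(40+5−2) = 39/43 = 0.9070.
Mean = 40/(40+5) = 40/45 = 0.8889.
This is the posterior mode — the MAP estimate.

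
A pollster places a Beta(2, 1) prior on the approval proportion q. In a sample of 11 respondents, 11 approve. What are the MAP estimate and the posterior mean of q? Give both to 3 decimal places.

q_MAP = 1.000, E[q|data] = 0.929

Posterior: Beta(2+11, 1+0) = Beta(13, 1).
Since β = 1 ≤ 1 and α > 1, the Beta density is monotone increasing on [0,1]; the mode is at 1.
Mean = 13/(13+1) = 0.929.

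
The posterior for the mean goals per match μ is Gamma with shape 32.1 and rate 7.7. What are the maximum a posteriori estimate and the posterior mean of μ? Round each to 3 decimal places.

MAP: 4.039. Posterior mean: 4.169.

Mode = (α−1)/β = 31.1/7.7 = 4.039.
Mean = α/β = 32.1/7.7 = 4.169.
Right-skewed posterior ⇒ mode < mean.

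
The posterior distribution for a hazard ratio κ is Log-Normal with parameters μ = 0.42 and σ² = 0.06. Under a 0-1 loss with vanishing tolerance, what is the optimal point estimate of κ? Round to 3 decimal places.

Mode = exp(μ − σ²) = exp(0.36) = 1.433.
Mean = exp(μ + σ²/2) = exp(0.450) = 1.568.
This is the posterior mode — the MAP estimate.

1.433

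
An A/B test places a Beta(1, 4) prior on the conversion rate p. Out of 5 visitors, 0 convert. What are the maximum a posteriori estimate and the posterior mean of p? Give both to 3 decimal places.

Posterior: Beta(1+0, 4+5) = Beta(1, 9).
Since α = 1 ≤ 1 and β > 1, the Beta density is monotone decreasing on [0,1]; the mode is at 0.
Mean = 1/(1+9) = 0.100.
The posterior is right-skewed, so the mean exceeds the mode.

MAP: 0.000. Posterior mean: 0.100.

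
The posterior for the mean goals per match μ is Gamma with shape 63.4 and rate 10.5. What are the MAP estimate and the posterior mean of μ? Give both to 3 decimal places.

MAP = 5.943, posterior mean = 6.038

Mode = (α−1)/β = 62.4/10.5 = 5.943.
Mean = α/β = 63.4/10.5 = 6.038.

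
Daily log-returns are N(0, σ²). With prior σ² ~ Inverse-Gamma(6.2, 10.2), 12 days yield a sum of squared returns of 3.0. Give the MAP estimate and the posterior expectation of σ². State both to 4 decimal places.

Posterior: Inverse-Gamma(shape = 6.2+12/2 = 12.2, scale = 10.2+3.0/2 = 11.7).
Mode = β/(α+1) = 11.7/13.2 = 0.8864.
Mean = β/(α−1) = 11.7/11.2 = 1.0446.
Mean > mode: the posterior has a right tail.

MAP = 0.8864; posterior mean = 1.0446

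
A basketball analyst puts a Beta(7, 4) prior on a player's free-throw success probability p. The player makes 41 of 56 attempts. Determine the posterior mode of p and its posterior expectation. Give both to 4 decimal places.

Posterior: Beta(7+41, 4+15) = Beta(48, 19).
Mode = (48−1)/(48+19−2) = 47/65 = 0.7231.
Mean = 48/(48+19) = 48/67 = 0.7164.
Mode > mean: the posterior has a left tail.

p_MAP = 0.7231, E[p|data] = 0.7164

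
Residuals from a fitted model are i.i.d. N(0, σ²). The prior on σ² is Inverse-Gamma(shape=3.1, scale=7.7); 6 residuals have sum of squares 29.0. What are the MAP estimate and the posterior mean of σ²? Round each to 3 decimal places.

MAP: 3.127. Posterior mean: 4.353.

Posterior: Inverse-Gamma(shape = 3.1+6/2 = 6.1, scale = 7.7+29.0/2 = 22.2).
Mode = β/(α+1) = 22.2/7.1 = 3.127.
Mean = β/(α−1) = 22.2/5.1 = 4.353.
Mean > mode: the posterior has a right tail.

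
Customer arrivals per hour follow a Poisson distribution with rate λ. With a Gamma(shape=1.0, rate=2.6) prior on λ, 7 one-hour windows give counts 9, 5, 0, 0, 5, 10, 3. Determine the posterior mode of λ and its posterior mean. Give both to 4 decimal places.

MAP = 3.3333, posterior mean = 3.4375

Σ counts = 32. Posterior: Gamma(shape = 1.0+32 = 33.0, rate = 2.6+7 = 9.6).
Mode = (α−1)/β = 32.0/9.6 = 3.3333.
Mean = α/β = 33.0/9.6 = 3.4375.
Mean > mode: the posterior has a right tail.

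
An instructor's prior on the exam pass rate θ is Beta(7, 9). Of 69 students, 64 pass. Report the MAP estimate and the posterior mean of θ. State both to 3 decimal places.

Posterior: Beta(7+64, 9+5) = Beta(71, 14).
Mode = (71−1)/(71+14−2) = 70/83 = 0.843.
Mean = 71/(71+14) = 71/85 = 0.835.
Mode > mean: the posterior has a left tail.

θ_MAP = 0.843, E[θ|data] = 0.835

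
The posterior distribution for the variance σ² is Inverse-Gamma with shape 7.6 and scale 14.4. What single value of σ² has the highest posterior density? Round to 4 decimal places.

1.6744

Mode = β/(α+1) = 14.4/8.6 = 1.6744.
Mean = β/(α−1) = 14.4/6.6 = 2.1818.
This is the posterior mode — the MAP estimate.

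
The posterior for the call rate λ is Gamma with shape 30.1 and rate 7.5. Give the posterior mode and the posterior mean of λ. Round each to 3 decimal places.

λ_MAP = 3.880, E[λ|data] = 4.013

Mode = (α−1)/β = 29.1/7.5 = 3.880.
Mean = α/β = 30.1/7.5 = 4.013.
Mean > mode: the posterior has a right tail.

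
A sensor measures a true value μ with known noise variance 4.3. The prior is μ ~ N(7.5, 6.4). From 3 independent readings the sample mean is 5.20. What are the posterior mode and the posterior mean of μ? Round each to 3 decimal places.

MAP = 5.621; posterior mean = 5.621

Posterior for μ is Normal. Precision-weighted mean: (1/6.4·7.5 + 3/4.3·5.20) / (1/6.4 + 3/4.3) = 5.621.
A Normal posterior is symmetric, so mode = mean.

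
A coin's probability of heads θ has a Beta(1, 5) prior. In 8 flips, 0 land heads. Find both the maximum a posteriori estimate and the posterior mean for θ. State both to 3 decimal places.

maximum a posteriori estimate = 0.000, posterior mean = 0.071

Posterior: Beta(1+0, 5+8) = Beta(1, 13).
Since α = 1 ≤ 1 and β > 1, the Beta density is monotone decreasing on [0,1]; the mode is at 0.
Mean = 1/(1+13) = 0.071.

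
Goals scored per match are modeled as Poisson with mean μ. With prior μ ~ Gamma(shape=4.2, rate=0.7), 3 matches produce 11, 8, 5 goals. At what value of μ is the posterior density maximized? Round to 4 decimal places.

Σ counts = 24. Posterior: Gamma(shape = 4.2+24 = 28.2, rate = 0.7+3 = 3.7).
Mode = (α−1)/β = 27.2/3.7 = 7.3514.
Mean = α/β = 28.2/3.7 = 7.6216.
This is the posterior mode — the MAP estimate.

7.3514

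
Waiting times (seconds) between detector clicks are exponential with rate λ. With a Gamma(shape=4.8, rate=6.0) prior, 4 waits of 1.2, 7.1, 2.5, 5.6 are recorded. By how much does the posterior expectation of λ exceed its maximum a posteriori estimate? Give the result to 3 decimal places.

0.045

Σ times = 16.4. Posterior: Gamma(shape = 4.8+4 = 8.8, rate = 6.0+16.4 = 22.4).
Mode = (α−1)/β = 7.8/22.4 = 0.348.
Mean = α/β = 8.8/22.4 = 0.393.
Difference = 0.393 − 0.348 = 0.045.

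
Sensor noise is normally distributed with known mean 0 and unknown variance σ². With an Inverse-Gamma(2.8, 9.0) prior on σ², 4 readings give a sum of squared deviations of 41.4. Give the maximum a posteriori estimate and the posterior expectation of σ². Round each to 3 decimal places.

MAP = 5.121, posterior mean = 7.816

Posterior: Inverse-Gamma(shape = 2.8+4/2 = 4.8, scale = 9.0+41.4/2 = 29.7).
Mode = β/(α+1) = 29.7/5.8 = 5.121.
Mean = β/(α−1) = 29.7/3.8 = 7.816.
The posterior is right-skewed, so the mean exceeds the mode.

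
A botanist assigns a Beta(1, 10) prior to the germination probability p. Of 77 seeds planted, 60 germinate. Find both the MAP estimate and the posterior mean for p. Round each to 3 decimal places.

MAP = 0.698, posterior mean = 0.693

Posterior: Beta(1+60, 10+17) = Beta(61, 27).
Mode = (61−1)/(61+27−2) = 60/86 = 0.698.
Mean = 61/(61+27) = 61/88 = 0.693.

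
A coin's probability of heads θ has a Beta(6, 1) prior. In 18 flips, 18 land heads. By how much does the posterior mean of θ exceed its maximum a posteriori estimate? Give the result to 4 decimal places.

-0.0400

Posterior: Beta(6+18, 1+0) = Beta(24, 1).
Since β = 1 ≤ 1 and α > 1, the Beta density is monotone increasing on [0,1]; the mode is at 1.
Mean = 24/(24+1) = 0.9600.
Difference = 0.9600 − 1.0000 = -0.0400.
Mode > mean: the posterior has a left tail.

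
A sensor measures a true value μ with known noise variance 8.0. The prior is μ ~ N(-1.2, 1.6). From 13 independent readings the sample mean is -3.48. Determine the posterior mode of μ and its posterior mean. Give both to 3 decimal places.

Posterior for μ is Normal. Precision-weighted mean: (1/1.6·-1.2 + 13/8.0·-3.48) / (1/1.6 + 13/8.0) = -2.847.
A Normal posterior is symmetric, so mode = mean.

MAP = -2.847; posterior mean = -2.847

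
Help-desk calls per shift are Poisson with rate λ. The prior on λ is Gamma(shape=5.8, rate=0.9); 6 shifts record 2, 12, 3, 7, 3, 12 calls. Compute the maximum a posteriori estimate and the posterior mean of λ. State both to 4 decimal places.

Σ counts = 39. Posterior: Gamma(shape = 5.8+39 = 44.8, rate = 0.9+6 = 6.9).
Mode = (α−1)/β = 43.8/6.9 = 6.3478.
Mean = α/β = 44.8/6.9 = 6.4928.
Mean > mode: the posterior has a right tail.

MAP: 6.3478. Posterior mean: 6.4928.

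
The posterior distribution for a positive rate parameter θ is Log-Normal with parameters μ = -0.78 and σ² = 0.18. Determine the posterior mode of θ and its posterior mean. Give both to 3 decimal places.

Mode = exp(μ − σ²) = exp(-0.96) = 0.383.
Mean = exp(μ + σ²/2) = exp(-0.690) = 0.502.

θ_MAP = 0.383, E[θ|data] = 0.502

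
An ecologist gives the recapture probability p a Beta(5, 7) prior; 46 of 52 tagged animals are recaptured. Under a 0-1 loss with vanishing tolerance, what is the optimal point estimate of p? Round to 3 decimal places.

0.806

Posterior: Beta(5+46, 7+6) = Beta(51, 13).
Mode = (51−1)/(51+13−2) = 50/62 = 0.806.
Mean = 51/(51+13) = 51/64 = 0.797.
This is the posterior mode — the MAP estimate.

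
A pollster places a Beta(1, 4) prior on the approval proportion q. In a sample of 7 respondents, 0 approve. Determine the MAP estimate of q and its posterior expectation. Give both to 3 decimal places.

MAP: 0.000. Posterior mean: 0.083.

Posterior: Beta(1+0, 4+7) = Beta(1, 11).
Since α = 1 ≤ 1 and β > 1, the Beta density is monotone decreasing on [0,1]; the mode is at 0.
Mean = 1/(1+11) = 0.083.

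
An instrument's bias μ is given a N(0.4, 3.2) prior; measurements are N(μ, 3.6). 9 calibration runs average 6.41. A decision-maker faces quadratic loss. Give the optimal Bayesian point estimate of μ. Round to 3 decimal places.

Posterior for μ is Normal. Precision-weighted mean: (1/3.2·0.4 + 9/3.6·6.41) / (1/3.2 + 9/3.6) = 5.742.
A Normal posterior is symmetric, so mode = mean.
Quadratic loss ⇒ the optimal estimator is the posterior mean.

5.742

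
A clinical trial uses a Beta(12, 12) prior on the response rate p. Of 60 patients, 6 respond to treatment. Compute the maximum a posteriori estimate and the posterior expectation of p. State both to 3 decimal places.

MAP = 0.207; posterior mean = 0.214

Posterior: Beta(12+6, 12+54) = Beta(18, 66).
Mode = (18−1)/(18+66−2) = 17/82 = 0.207.
Mean = 18/(18+66) = 18/84 = 0.214.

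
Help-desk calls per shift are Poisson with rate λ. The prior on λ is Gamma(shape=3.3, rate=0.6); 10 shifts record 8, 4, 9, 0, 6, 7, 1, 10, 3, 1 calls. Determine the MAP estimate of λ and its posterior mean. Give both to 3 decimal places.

MAP: 4.840. Posterior mean: 4.934.

Σ counts = 49. Posterior: Gamma(shape = 3.3+49 = 52.3, rate = 0.6+10 = 10.6).
Mode = (α−1)/β = 51.3/10.6 = 4.840.
Mean = α/β = 52.3/10.6 = 4.934.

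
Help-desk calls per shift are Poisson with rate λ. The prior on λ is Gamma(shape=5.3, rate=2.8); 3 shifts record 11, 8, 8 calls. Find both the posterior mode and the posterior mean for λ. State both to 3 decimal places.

MAP = 5.397; posterior mean = 5.569

Σ counts = 27. Posterior: Gamma(shape = 5.3+27 = 32.3, rate = 2.8+3 = 5.8).
Mode = (α−1)/β = 31.3/5.8 = 5.397.
Mean = α/β = 32.3/5.8 = 5.569.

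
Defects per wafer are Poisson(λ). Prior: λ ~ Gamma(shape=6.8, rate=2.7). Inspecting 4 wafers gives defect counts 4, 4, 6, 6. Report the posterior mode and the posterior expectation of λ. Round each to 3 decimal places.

λ_MAP = 3.851, E[λ|data] = 4.000

Σ counts = 20. Posterior: Gamma(shape = 6.8+20 = 26.8, rate = 2.7+4 = 6.7).
Mode = (α−1)/β = 25.8/6.7 = 3.851.
Mean = α/β = 26.8/6.7 = 4.000.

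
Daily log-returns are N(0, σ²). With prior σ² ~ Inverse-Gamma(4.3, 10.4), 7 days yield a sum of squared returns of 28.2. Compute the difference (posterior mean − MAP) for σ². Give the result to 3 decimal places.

0.819

Posterior: Inverse-Gamma(shape = 4.3+7/2 = 7.8, scale = 10.4+28.2/2 = 24.5).
Mode = β/(α+1) = 24.5/8.8 = 2.784.
Mean = β/(α−1) = 24.5/6.8 = 3.603.
Difference = 3.603 − 2.784 = 0.819.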